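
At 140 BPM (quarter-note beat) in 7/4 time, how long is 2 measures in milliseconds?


Let's work it out.
Quarter-note beat duration = 60000 / 140 ms
Beats per measure (7/4) = 7
One measure = 7 × 60000 / 140 = 420000 / 140 ms
2 measures = 2 × 420000 / 140 = 840000 / 140
= 6000.0 ms


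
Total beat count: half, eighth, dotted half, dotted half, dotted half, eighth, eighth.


Solution.
Beat values:
  half = 2 beats
  eighth = 0.5 beats
  dotted half = 3 beats
  dotted half = 3 beats
  dotted half = 3 beats
  eighth = 0.5 beats
  eighth = 0.5 beats
Sum = 2 + 0.5 + 3 + 3 + 3 + 0.5 + 0.5
= 12.5 beats


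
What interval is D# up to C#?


Letter names: D → C spans 7 letter names → a 7th
Semitones: D# → C# = 10 half-steps
A 7th of 10 semitones is a minor 7th
= minor 7th


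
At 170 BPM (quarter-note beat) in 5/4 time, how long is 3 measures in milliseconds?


Quarter-note beat duration = 60000 / 170 ms
Beats per measure (5/4) = 5
One measure = 5 × 60000 / 170 = 300000 / 170 ms
3 measures = 3 × 300000 / 170 = 900000 / 170
= 5294.1 ms


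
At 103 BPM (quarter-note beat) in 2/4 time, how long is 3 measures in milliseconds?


Working:
Quarter-note beat duration = 60000 / 103 ms
Beats per measure (2/4) = 2
One measure = 2 × 60000 / 103 = 120000 / 103 ms
3 measures = 3 × 120000 / 103 = 360000 / 103
= 3495.1 ms


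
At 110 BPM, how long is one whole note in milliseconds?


Working:
One quarter-note beat = 60000 / BPM = 60000 / 110 ms
Whole note = 4 × quarter note
Duration = 4 × 60000 / 110 = 240000 / 110
= 2181.8 ms


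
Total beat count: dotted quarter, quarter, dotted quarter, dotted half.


Step by step:
Beat values:
  dotted quarter = 1.5 beats
  quarter = 1 beat
  dotted quarter = 1.5 beats
  dotted half = 3 beats
Sum = 1.5 + 1 + 1.5 + 3
= 7 beats


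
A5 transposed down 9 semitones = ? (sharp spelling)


Working:
A5: chromatic position 9 in octave 5 → absolute = 5×12 + 9 = 69
Transpose down 9: 69 - 9 = 60
60 = 5×12 + 0 → C in octave 5
Result = C5


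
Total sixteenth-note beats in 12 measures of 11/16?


Solution.
Time signature 11/16: the bottom number 16 means the sixteenth note gets one count
The top number 11 means 11 sixteenth-note beats per measure
Total = 11 × 12 measures
= 132 sixteenth-note beats


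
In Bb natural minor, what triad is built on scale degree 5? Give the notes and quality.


Reasoning:
Bb natural minor scale: Bb C Db Eb F Gb Ab
Diatonic triad on degree 5 stacks scale notes 5, 7, 2: F Ab C
F→Ab = 3 semitones; F→C = 7 semitones → minor triad
= F Ab C (minor)


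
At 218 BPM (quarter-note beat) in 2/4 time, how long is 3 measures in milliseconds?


Quarter-note beat duration = 60000 / 218 ms
Beats per measure (2/4) = 2
One measure = 2 × 60000 / 218 = 120000 / 218 ms
3 measures = 3 × 120000 / 218 = 360000 / 218
= 1651.4 ms


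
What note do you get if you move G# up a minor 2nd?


minor 2nd: 2 letter names, 1 semitones
Letter: G + 1 → A
Pitch: G# + 1 semitones, spelled as an A → A
= A


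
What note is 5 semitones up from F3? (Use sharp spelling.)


Step by step:
F3: chromatic position 5 in octave 3 → absolute = 3×12 + 5 = 41
Transpose up 5: 41 + 5 = 46
46 = 3×12 + 10 → A# in octave 3
Result = A#3


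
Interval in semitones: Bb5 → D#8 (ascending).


Solution.
Absolute semitone position = octave×12 + chromatic position
Bb5: 5×12 + 10 = 70
D#8: 8×12 + 3 = 99
Difference = 99 - 70 = 29
= 29 semitones


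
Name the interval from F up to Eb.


Working:
Letter names: F → E spans 7 letter names → a 7th
Semitones: F → Eb = 10 half-steps
A 7th of 10 semitones is a minor 7th
= minor 7th


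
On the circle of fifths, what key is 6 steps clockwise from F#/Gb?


Solution.
Each clockwise step on the circle of fifths moves up a perfect 5th
From F#/Gb: F#/Gb → Db → Ab → Eb → Bb → F → C
= C


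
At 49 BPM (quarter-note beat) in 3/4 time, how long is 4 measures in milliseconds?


Quarter-note beat duration = 60000 / 49 ms
Beats per measure (3/4) = 3
One measure = 3 × 60000 / 49 = 180000 / 49 ms
4 measures = 4 × 180000 / 49 = 720000 / 49
= 14693.9 ms


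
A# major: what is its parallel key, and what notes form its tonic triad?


Let's work it out.
Parallel keys share the same tonic but differ in mode
A# major → parallel is A# minor
Tonic triad of A# minor = A# C# E#
= A# minor; triad = A# C# E#


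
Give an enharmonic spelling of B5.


Let's work it out.
Enharmonic notes sound the same pitch but are spelled with different letter names
B and Cb name the same pitch class
Octave numbers change at C, so B5 = Cb6
= Cb6


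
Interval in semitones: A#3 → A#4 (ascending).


Absolute semitone position = octave×12 + chromatic position
A#3: 3×12 + 10 = 46
A#4: 4×12 + 10 = 58
Difference = 58 - 46 = 12
= 12 semitones


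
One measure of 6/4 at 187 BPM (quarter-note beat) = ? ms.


Reasoning:
Quarter-note beat duration = 60000 / 187 ms
Beats per measure (6/4) = 6
One measure = 6 × 60000 / 187 = 360000 / 187 ms
= 1925.1 ms


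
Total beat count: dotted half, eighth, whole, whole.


Solution.
Beat values:
  dotted half = 3 beats
  eighth = 0.5 beats
  whole = 4 beats
  whole = 4 beats
Sum = 3 + 0.5 + 4 + 4
= 11.5 beats


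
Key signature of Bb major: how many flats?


Flat major keys: C(0), F(1), Bb(2), Eb(3), Ab(4), Db(5), Gb(6), Cb(7)
Bb major has 2 flats
Order of flats: Bb Eb Ab Db Gb Cb Fb → first 2: Bb, Eb
= 2 flats


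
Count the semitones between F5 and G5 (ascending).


Solution.
Absolute semitone position = octave×12 + chromatic position
F5: 5×12 + 5 = 65
G5: 5×12 + 7 = 67
Difference = 67 - 65 = 2
= 2 semitones


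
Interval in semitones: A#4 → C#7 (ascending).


Reasoning:
Absolute semitone position = octave×12 + chromatic position
A#4: 4×12 + 10 = 58
C#7: 7×12 + 1 = 85
Difference = 85 - 58 = 27
= 27 semitones


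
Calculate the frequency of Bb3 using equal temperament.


Reasoning:
f = 440 × 2^(n/12) where n = semitones from A4
Bb3: -11 semitones from A4
f = 440 × 2^(-11/12)
f = 233.08 Hz


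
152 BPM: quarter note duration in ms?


Working:
One quarter-note beat = 60000 / BPM = 60000 / 152 ms
Duration = 60000 / 152
= 394.7 ms


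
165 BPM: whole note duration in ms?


Solution.
One quarter-note beat = 60000 / BPM = 60000 / 165 ms
Whole note = 4 × quarter note
Duration = 4 × 60000 / 165 = 240000 / 165
= 1454.5 ms


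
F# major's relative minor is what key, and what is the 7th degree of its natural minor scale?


Let's work it out.
The relative minor shares the major's key signature and starts on its 6th degree
6th degree = a major 6th above the tonic; a major 6th above F# is D#
→ relative minor of F# major is D# minor
D# natural minor scale: D# E# F# G# A# B C#
= D# minor; 7th degree = C#


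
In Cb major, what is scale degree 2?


Major scale pattern: W-W-H-W-W-W-H (2-2-1-2-2-2-1 semitones)
Starting from Cb:
  Cb + 2 semitones → Db
  Db + 2 semitones → Eb
  Eb + 1 semitone → Fb
  Fb + 2 semitones → Gb
  Gb + 2 semitones → Ab
  Ab + 2 semitones → Bb
  Bb + 1 semitone → Cb
Scale: Cb Db Eb Fb Gb Ab Bb
Degree 2 = Db


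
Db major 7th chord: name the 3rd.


Working:
Major 7th chord = root + major 3rd + perfect 5th + major 7th
Seventh chords stack in thirds, so the letter names are D-F-A-C
Root: Db
Major 3rd above Db: F
Perfect 5th above Db: Ab
Major 7th above Db: C
The 3rd = F


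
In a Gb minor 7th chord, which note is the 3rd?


Reasoning:
Minor 7th chord = root + minor 3rd + perfect 5th + minor 7th
Seventh chords stack in thirds, so the letter names are G-B-D-F
Root: Gb
Minor 3rd above Gb: Bbb
Perfect 5th above Gb: Db
Minor 7th above Gb: Fb
The 3rd = Bbb


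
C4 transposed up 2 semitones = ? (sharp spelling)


Working:
C4: chromatic position 0 in octave 4 → absolute = 4×12 + 0 = 48
Transpose up 2: 48 + 2 = 50
50 = 4×12 + 2 → D in octave 4
Result = D4


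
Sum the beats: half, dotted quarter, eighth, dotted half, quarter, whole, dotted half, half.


Beat values:
  half = 2 beats
  dotted quarter = 1.5 beats
  eighth = 0.5 beats
  dotted half = 3 beats
  quarter = 1 beat
  whole = 4 beats
  dotted half = 3 beats
  half = 2 beats
Sum = 2 + 1.5 + 0.5 + 3 + 1 + 4 + 3 + 2
= 17 beats


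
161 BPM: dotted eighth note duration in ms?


Step by step:
One quarter-note beat = 60000 / BPM = 60000 / 161 ms
Dotted eighth note = 3/4 × quarter note
Duration = 3/4 × 60000 / 161 = 45000 / 161
= 279.5 ms


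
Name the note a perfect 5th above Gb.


Working:
A 5th spans 5 letter names, so from G we land on D
A perfect 5th = 7 semitones above Gb
Spell D at that pitch: Db
= Db


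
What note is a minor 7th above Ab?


Solution.
A 7th spans 7 letter names, so from A we land on G
A minor 7th = 10 semitones above Ab
Spell G at that pitch: Gb
= Gb


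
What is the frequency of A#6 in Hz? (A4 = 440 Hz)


f = 440 × 2^(n/12) where n = semitones from A4
A#6: 25 semitones from A4
f = 440 × 2^(25/12)
f = 1864.66 Hz


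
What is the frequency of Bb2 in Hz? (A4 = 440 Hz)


Working:
f = 440 × 2^(n/12) where n = semitones from A4
Bb2: -23 semitones from A4
f = 440 × 2^(-23/12)
f = 116.54 Hz


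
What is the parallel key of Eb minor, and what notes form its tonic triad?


Parallel keys share the same tonic but differ in mode
Eb minor → parallel is Eb major
Tonic triad of Eb major = Eb G Bb
= Eb major; triad = Eb G Bb


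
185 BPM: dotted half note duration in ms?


One quarter-note beat = 60000 / BPM = 60000 / 185 ms
Dotted half note = 3 × quarter note
Duration = 3 × 60000 / 185 = 180000 / 185
= 973.0 ms


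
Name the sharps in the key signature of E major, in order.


Working:
Sharp major keys follow the circle of fifths: C(0), G(1), D(2), A(3), E(4), B(5), F#(6), C#(7)
E major has 4 sharps
Order of sharps: F# C# G# D# A# E# B# → first 4: F#, C#, G#, D#
= F#, C#, G#, D#


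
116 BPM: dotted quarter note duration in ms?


Reasoning:
One quarter-note beat = 60000 / BPM = 60000 / 116 ms
Dotted quarter note = 3/2 × quarter note
Duration = 3/2 × 60000 / 116 = 90000 / 116
= 775.9 ms


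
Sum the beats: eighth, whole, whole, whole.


Reasoning:
Beat values:
  eighth = 0.5 beats
  whole = 4 beats
  whole = 4 beats
  whole = 4 beats
Sum = 0.5 + 4 + 4 + 4
= 12.5 beats


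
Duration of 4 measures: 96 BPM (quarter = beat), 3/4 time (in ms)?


Quarter-note beat duration = 60000 / 96 ms
Beats per measure (3/4) = 3
One measure = 3 × 60000 / 96 = 180000 / 96 ms
4 measures = 4 × 180000 / 96 = 720000 / 96
= 7500.0 ms


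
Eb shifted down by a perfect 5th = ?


Let's work it out.
perfect 5th: 5 letter names, 7 semitones
Letter: E - 4 → A
Pitch: Eb - 7 semitones, spelled as an A → Ab
= Ab


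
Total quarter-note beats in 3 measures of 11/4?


Let's work it out.
Time signature 11/4: the bottom number 4 means the quarter note gets one count
The top number 11 means 11 quarter-note beats per measure
Total = 11 × 3 measures
= 33 quarter-note beats


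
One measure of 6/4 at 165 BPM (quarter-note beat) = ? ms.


Working:
Quarter-note beat duration = 60000 / 165 ms
Beats per measure (6/4) = 6
One measure = 6 × 60000 / 165 = 360000 / 165 ms
= 2181.8 ms


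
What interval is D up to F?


Letter names: D → F spans 3 letter names → a 3rd
Semitones: D → F = 3 half-steps
A 3rd of 3 semitones is a minor 3rd
= minor 3rd


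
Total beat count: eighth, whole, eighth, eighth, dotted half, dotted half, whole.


Reasoning:
Beat values:
  eighth = 0.5 beats
  whole = 4 beats
  eighth = 0.5 beats
  eighth = 0.5 beats
  dotted half = 3 beats
  dotted half = 3 beats
  whole = 4 beats
Sum = 0.5 + 4 + 0.5 + 0.5 + 3 + 3 + 4
= 15.5 beats


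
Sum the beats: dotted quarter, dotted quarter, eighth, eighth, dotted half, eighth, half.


Step by step:
Beat values:
  dotted quarter = 1.5 beats
  dotted quarter = 1.5 beats
  eighth = 0.5 beats
  eighth = 0.5 beats
  dotted half = 3 beats
  eighth = 0.5 beats
  half = 2 beats
Sum = 1.5 + 1.5 + 0.5 + 0.5 + 3 + 0.5 + 2
= 9.5 beats


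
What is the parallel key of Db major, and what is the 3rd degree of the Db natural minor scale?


Parallel keys share the same tonic but differ in mode
Db major → parallel is Db minor
Db natural minor scale: Db Eb Fb Gb Ab Bbb Cb
= Db minor; 3rd degree = Fb


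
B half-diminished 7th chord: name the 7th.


Half-diminished 7th chord = root + minor 3rd + diminished 5th + minor 7th
Seventh chords stack in thirds, so the letter names are B-D-F-A
Root: B
Minor 3rd above B: D
Diminished 5th above B: F
Minor 7th above B: A
The 7th = A


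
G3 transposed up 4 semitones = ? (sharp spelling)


G3: chromatic position 7 in octave 3 → absolute = 3×12 + 7 = 43
Transpose up 4: 43 + 4 = 47
47 = 3×12 + 11 → B in octave 3
Result = B3


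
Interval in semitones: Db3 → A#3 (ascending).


Working:
Absolute semitone position = octave×12 + chromatic position
Db3: 3×12 + 1 = 37
A#3: 3×12 + 10 = 46
Difference = 46 - 37 = 9
= 9 semitones


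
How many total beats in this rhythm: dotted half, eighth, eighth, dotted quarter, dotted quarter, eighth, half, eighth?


Solution.
Beat values:
  dotted half = 3 beats
  eighth = 0.5 beats
  eighth = 0.5 beats
  dotted quarter = 1.5 beats
  dotted quarter = 1.5 beats
  eighth = 0.5 beats
  half = 2 beats
  eighth = 0.5 beats
Sum = 3 + 0.5 + 0.5 + 1.5 + 1.5 + 0.5 + 2 + 0.5
= 10 beats


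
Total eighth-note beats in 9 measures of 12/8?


Working:
Time signature 12/8: the bottom number 8 means the eighth note gets one count
The top number 12 means 12 eighth-note beats per measure
Total = 12 × 9 measures
= 108 eighth-note beats


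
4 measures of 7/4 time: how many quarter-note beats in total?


Let's work it out.
Time signature 7/4: the bottom number 4 means the quarter note gets one count
The top number 7 means 7 quarter-note beats per measure
Total = 7 × 4 measures
= 28 quarter-note beats


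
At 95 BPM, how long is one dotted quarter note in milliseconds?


Let's work it out.
One quarter-note beat = 60000 / BPM = 60000 / 95 ms
Dotted quarter note = 3/2 × quarter note
Duration = 3/2 × 60000 / 95 = 90000 / 95
= 947.4 ms


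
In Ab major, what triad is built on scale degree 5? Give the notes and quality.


Step by step:
Ab major scale: Ab Bb C Db Eb F G
Diatonic triad on degree 5 stacks scale notes 5, 7, 2: Eb G Bb
Eb→G = 4 semitones; Eb→Bb = 7 semitones → major triad
= Eb G Bb (major)


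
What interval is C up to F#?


Letter names: C → F spans 4 letter names → a 4th
Semitones: C → F# = 6 half-steps
A 4th of 6 semitones is an augmented 4th
= augmented 4th


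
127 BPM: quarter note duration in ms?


One quarter-note beat = 60000 / BPM = 60000 / 127 ms
Duration = 60000 / 127
= 472.4 ms


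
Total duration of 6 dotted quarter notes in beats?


Working:
Base quarter note = 1 beat
Dot 1 adds half the previous value: +1/2
One dotted quarter = 1 + 1/2 = 3/2
6 of them = 6 × 3/2 = 9
= 9 beats


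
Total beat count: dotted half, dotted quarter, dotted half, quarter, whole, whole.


Beat values:
  dotted half = 3 beats
  dotted quarter = 1.5 beats
  dotted half = 3 beats
  quarter = 1 beat
  whole = 4 beats
  whole = 4 beats
Sum = 3 + 1.5 + 3 + 1 + 4 + 4
= 16.5 beats


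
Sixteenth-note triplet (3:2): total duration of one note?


Working:
Triplet: 3 notes occupy the space of 2 sixteenth notes
Space = 2 × 1/4 = 1/2 beats
Each triplet note = 1/2 / 3 = 1/6 beats
= 1/6 beats


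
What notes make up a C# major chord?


Working:
Major triad = root + major 3rd (4 semitones) + perfect 5th (7 semitones)
A triad on C# stacks thirds, so the chord tones use letter names C-E-G
Root: C#
Major 3rd above C#: E#
Perfect 5th above C#: G#
Chord = C# E# G#


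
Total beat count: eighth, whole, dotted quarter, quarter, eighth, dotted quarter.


Beat values:
  eighth = 0.5 beats
  whole = 4 beats
  dotted quarter = 1.5 beats
  quarter = 1 beat
  eighth = 0.5 beats
  dotted quarter = 1.5 beats
Sum = 0.5 + 4 + 1.5 + 1 + 0.5 + 1.5
= 9 beats


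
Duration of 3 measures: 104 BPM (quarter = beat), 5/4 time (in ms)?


Let's work it out.
Quarter-note beat duration = 60000 / 104 ms
Beats per measure (5/4) = 5
One measure = 5 × 60000 / 104 = 300000 / 104 ms
3 measures = 3 × 300000 / 104 = 900000 / 104
= 8653.8 ms


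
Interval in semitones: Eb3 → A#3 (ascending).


Let's work it out.
Absolute semitone position = octave×12 + chromatic position
Eb3: 3×12 + 3 = 39
A#3: 3×12 + 10 = 46
Difference = 46 - 39 = 7
= 7 semitones


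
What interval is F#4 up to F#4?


Working:
Letter names: F → F spans 1 letter name → a unison
Semitones: F#4 → F#4 = 0 half-steps
A unison of 0 semitones is a perfect unison
= perfect unison


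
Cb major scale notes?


Step by step:
Major scale pattern: W-W-H-W-W-W-H (2-2-1-2-2-2-1 semitones)
Starting from Cb:
  Cb + 2 semitones → Db
  Db + 2 semitones → Eb
  Eb + 1 semitone → Fb
  Fb + 2 semitones → Gb
  Gb + 2 semitones → Ab
  Ab + 2 semitones → Bb
  Bb + 1 semitone → Cb
Scale = Cb Db Eb Fb Gb Ab Bb


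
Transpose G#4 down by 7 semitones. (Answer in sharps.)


G#4: chromatic position 8 in octave 4 → absolute = 4×12 + 8 = 56
Transpose down 7: 56 - 7 = 49
49 = 4×12 + 1 → C# in octave 4
Result = C#4


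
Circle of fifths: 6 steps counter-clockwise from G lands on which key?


Let's work it out.
Each counter-clockwise step moves down a perfect 5th (= up a perfect 4th)
From G: G → C → F → Bb → Eb → Ab → Db
= Db


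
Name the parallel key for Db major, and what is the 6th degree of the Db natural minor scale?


Let's work it out.
Parallel keys share the same tonic but differ in mode
Db major → parallel is Db minor
Db natural minor scale: Db Eb Fb Gb Ab Bbb Cb
= Db minor; 6th degree = Bbb


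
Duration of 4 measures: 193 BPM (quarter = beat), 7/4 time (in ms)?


Let's work it out.
Quarter-note beat duration = 60000 / 193 ms
Beats per measure (7/4) = 7
One measure = 7 × 60000 / 193 = 420000 / 193 ms
4 measures = 4 × 420000 / 193 = 1680000 / 193
= 8704.7 ms


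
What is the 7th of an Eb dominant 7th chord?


Working:
Dominant 7th chord = root + major 3rd + perfect 5th + minor 7th
Seventh chords stack in thirds, so the letter names are E-G-B-D
Root: Eb
Major 3rd above Eb: G
Perfect 5th above Eb: Bb
Minor 7th above Eb: Db
The 7th = Db


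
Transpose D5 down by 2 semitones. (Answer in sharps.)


Solution.
D5: chromatic position 2 in octave 5 → absolute = 5×12 + 2 = 62
Transpose down 2: 62 - 2 = 60
60 = 5×12 + 0 → C in octave 5
Result = C5


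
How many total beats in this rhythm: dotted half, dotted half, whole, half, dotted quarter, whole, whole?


Step by step:
Beat values:
  dotted half = 3 beats
  dotted half = 3 beats
  whole = 4 beats
  half = 2 beats
  dotted quarter = 1.5 beats
  whole = 4 beats
  whole = 4 beats
Sum = 3 + 3 + 4 + 2 + 1.5 + 4 + 4
= 21.5 beats


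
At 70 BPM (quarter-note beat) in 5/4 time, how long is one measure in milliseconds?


Reasoning:
Quarter-note beat duration = 60000 / 70 ms
Beats per measure (5/4) = 5
One measure = 5 × 60000 / 70 = 300000 / 70 ms
= 4285.7 ms


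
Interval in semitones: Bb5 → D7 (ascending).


Absolute semitone position = octave×12 + chromatic position
Bb5: 5×12 + 10 = 70
D7: 7×12 + 2 = 86
Difference = 86 - 70 = 16
= 16 semitones


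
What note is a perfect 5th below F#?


Working:
A 5th spans 5 letter names, so from F we land on B
A perfect 5th = 7 semitones below F#
Spell B at that pitch: B
= B


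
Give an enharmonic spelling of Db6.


Working:
Enharmonic notes sound the same pitch but are spelled with different letter names
Db and C# name the same pitch class
= C#6


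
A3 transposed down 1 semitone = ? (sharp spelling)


Let's work it out.
A3: chromatic position 9 in octave 3 → absolute = 3×12 + 9 = 45
Transpose down 1: 45 - 1 = 44
44 = 3×12 + 8 → G# in octave 3
Result = G#3


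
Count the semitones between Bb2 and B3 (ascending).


Solution.
Absolute semitone position = octave×12 + chromatic position
Bb2: 2×12 + 10 = 34
B3: 3×12 + 11 = 47
Difference = 47 - 34 = 13
= 13 semitones


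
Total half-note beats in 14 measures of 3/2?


Working:
Time signature 3/2: the bottom number 2 means the half note gets one count
The top number 3 means 3 half-note beats per measure
Total = 3 × 14 measures
= 42 half-note beats


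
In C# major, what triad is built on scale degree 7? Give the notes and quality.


Working:
C# major scale: C# D# E# F# G# A# B#
Diatonic triad on degree 7 stacks scale notes 7, 2, 4: B# D# F#
B#→D# = 3 semitones; B#→F# = 6 semitones → diminished triad
= B# D# F# (diminished)


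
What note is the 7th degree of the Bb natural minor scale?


Let's work it out.
Natural minor scale pattern: W-H-W-W-H-W-W (2-1-2-2-1-2-2 semitones)
Starting from Bb:
  Bb + 2 semitones → C
  C + 1 semitone → Db
  Db + 2 semitones → Eb
  Eb + 2 semitones → F
  F + 1 semitone → Gb
  Gb + 2 semitones → Ab
  Ab + 2 semitones → Bb
Scale: Bb C Db Eb F Gb Ab
Degree 7 = Ab


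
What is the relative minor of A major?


The relative minor shares the major's key signature and starts on its 6th degree
6th degree = a major 6th above the tonic; a major 6th above A is F#
→ relative minor of A major is F# minor
= F# minor


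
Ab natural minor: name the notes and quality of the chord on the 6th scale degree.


Solution.
Ab natural minor scale: Ab Bb Cb Db Eb Fb Gb
Diatonic triad on degree 6 stacks scale notes 6, 1, 3: Fb Ab Cb
Fb→Ab = 4 semitones; Fb→Cb = 7 semitones → major triad
= Fb Ab Cb (major)


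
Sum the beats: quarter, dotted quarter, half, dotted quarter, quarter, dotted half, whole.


Step by step:
Beat values:
  quarter = 1 beat
  dotted quarter = 1.5 beats
  half = 2 beats
  dotted quarter = 1.5 beats
  quarter = 1 beat
  dotted half = 3 beats
  whole = 4 beats
Sum = 1 + 1.5 + 2 + 1.5 + 1 + 3 + 4
= 14 beats


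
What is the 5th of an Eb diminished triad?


Diminished triad = root + minor 3rd (3 semitones) + diminished 5th (6 semitones)
A triad on Eb stacks thirds, so the chord tones use letter names E-G-B
Root: Eb
Minor 3rd above Eb: Gb
Diminished 5th above Eb: Bbb
The 5th = Bbb


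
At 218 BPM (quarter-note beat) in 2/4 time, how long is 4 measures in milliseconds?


Step by step:
Quarter-note beat duration = 60000 / 218 ms
Beats per measure (2/4) = 2
One measure = 2 × 60000 / 218 = 120000 / 218 ms
4 measures = 4 × 120000 / 218 = 480000 / 218
= 2201.8 ms


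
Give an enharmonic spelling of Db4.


Solution.
Enharmonic notes sound the same pitch but are spelled with different letter names
Db and C# name the same pitch class
= C#4


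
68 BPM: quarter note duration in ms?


One quarter-note beat = 60000 / BPM = 60000 / 68 ms
Duration = 60000 / 68
= 882.4 ms


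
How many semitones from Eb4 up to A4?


Absolute semitone position = octave×12 + chromatic position
Eb4: 4×12 + 3 = 51
A4: 4×12 + 9 = 57
Difference = 57 - 51 = 6
= 6 semitones


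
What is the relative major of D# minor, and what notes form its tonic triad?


Solution.
The relative major shares the key signature and is a minor 3rd above the minor tonic
A minor 3rd above D# is F#
→ relative major of D# minor is F# major
Tonic triad of F# major = root + major 3rd + perfect 5th = F# A# C#
= F# major; triad = F# A# C#


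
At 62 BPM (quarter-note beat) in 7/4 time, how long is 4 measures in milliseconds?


Quarter-note beat duration = 60000 / 62 ms
Beats per measure (7/4) = 7
One measure = 7 × 60000 / 62 = 420000 / 62 ms
4 measures = 4 × 420000 / 62 = 1680000 / 62
= 27096.8 ms


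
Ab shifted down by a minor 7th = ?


minor 7th: 7 letter names, 10 semitones
Letter: A - 6 → B
Pitch: Ab - 10 semitones, spelled as a B → Bb
= Bb


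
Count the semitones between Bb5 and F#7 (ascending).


Let's work it out.
Absolute semitone position = octave×12 + chromatic position
Bb5: 5×12 + 10 = 70
F#7: 7×12 + 6 = 90
Difference = 90 - 70 = 20
= 20 semitones


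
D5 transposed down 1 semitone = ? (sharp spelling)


D5: chromatic position 2 in octave 5 → absolute = 5×12 + 2 = 62
Transpose down 1: 62 - 1 = 61
61 = 5×12 + 1 → C# in octave 5
Result = C#5


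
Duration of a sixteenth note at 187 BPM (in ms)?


Working:
One quarter-note beat = 60000 / BPM = 60000 / 187 ms
Sixteenth note = 1/4 × quarter note
Duration = 1/4 × 60000 / 187 = 15000 / 187
= 80.2 ms


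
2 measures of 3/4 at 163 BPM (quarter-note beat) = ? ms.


Step by step:
Quarter-note beat duration = 60000 / 163 ms
Beats per measure (3/4) = 3
One measure = 3 × 60000 / 163 = 180000 / 163 ms
2 measures = 2 × 180000 / 163 = 360000 / 163
= 2208.6 ms


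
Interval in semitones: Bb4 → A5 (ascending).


Absolute semitone position = octave×12 + chromatic position
Bb4: 4×12 + 10 = 58
A5: 5×12 + 9 = 69
Difference = 69 - 58 = 11
= 11 semitones


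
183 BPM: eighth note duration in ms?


One quarter-note beat = 60000 / BPM = 60000 / 183 ms
Eighth note = 1/2 × quarter note
Duration = 1/2 × 60000 / 183 = 30000 / 183
= 163.9 ms


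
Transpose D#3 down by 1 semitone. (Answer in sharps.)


D#3: chromatic position 3 in octave 3 → absolute = 3×12 + 3 = 39
Transpose down 1: 39 - 1 = 38
38 = 3×12 + 2 → D in octave 3
Result = D3


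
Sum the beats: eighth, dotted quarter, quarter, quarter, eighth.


Reasoning:
Beat values:
  eighth = 0.5 beats
  dotted quarter = 1.5 beats
  quarter = 1 beat
  quarter = 1 beat
  eighth = 0.5 beats
Sum = 0.5 + 1.5 + 1 + 1 + 0.5
= 4.5 beats


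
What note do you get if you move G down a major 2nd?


Let's work it out.
major 2nd: 2 letter names, 2 semitones
Letter: G - 1 → F
Pitch: G - 2 semitones, spelled as an F → F
= F


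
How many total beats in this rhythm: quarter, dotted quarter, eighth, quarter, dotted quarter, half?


Reasoning:
Beat values:
  quarter = 1 beat
  dotted quarter = 1.5 beats
  eighth = 0.5 beats
  quarter = 1 beat
  dotted quarter = 1.5 beats
  half = 2 beats
Sum = 1 + 1.5 + 0.5 + 1 + 1.5 + 2
= 7.5 beats


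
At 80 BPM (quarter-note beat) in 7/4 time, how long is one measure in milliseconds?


Working:
Quarter-note beat duration = 60000 / 80 ms
Beats per measure (7/4) = 7
One measure = 7 × 60000 / 80 = 420000 / 80 ms
= 5250.0 ms


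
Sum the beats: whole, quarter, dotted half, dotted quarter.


Beat values:
  whole = 4 beats
  quarter = 1 beat
  dotted half = 3 beats
  dotted quarter = 1.5 beats
Sum = 4 + 1 + 3 + 1.5
= 9.5 beats


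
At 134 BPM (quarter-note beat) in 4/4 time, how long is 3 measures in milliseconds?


Let's work it out.
Quarter-note beat duration = 60000 / 134 ms
Beats per measure (4/4) = 4
One measure = 4 × 60000 / 134 = 240000 / 134 ms
3 measures = 3 × 240000 / 134 = 720000 / 134
= 5373.1 ms


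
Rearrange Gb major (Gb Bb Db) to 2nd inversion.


Working:
Root position: Gb Bb Db
2nd inversion: move root and 3rd up an octave
Bass note: Db
Notes (bottom to top) = Db Gb Bb


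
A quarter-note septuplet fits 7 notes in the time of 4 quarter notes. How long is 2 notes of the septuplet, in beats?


Septuplet: 7 notes occupy the space of 4 quarter notes
Space = 4 × 1 = 4 beats
Each septuplet note = 4 / 7 = 4/7 beats
2 notes = 2 × 4/7 = 8/7
= 8/7 beats


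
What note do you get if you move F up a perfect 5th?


Working:
perfect 5th: 5 letter names, 7 semitones
Letter: F + 4 → C
Pitch: F + 7 semitones, spelled as a C → C
= C


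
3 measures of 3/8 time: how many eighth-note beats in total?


Step by step:
Time signature 3/8: the bottom number 8 means the eighth note gets one count
The top number 3 means 3 eighth-note beats per measure
Total = 3 × 3 measures
= 9 eighth-note beats


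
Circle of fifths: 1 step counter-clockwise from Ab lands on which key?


Each counter-clockwise step moves down a perfect 5th (= up a perfect 4th)
From Ab: Ab → Db
= Db


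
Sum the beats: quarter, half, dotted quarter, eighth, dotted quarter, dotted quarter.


Step by step:
Beat values:
  quarter = 1 beat
  half = 2 beats
  dotted quarter = 1.5 beats
  eighth = 0.5 beats
  dotted quarter = 1.5 beats
  dotted quarter = 1.5 beats
Sum = 1 + 2 + 1.5 + 0.5 + 1.5 + 1.5
= 8 beats


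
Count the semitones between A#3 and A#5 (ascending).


Working:
Absolute semitone position = octave×12 + chromatic position
A#3: 3×12 + 10 = 46
A#5: 5×12 + 10 = 70
Difference = 70 - 46 = 24
= 24 semitones


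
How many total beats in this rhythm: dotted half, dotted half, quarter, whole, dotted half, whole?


Beat values:
  dotted half = 3 beats
  dotted half = 3 beats
  quarter = 1 beat
  whole = 4 beats
  dotted half = 3 beats
  whole = 4 beats
Sum = 3 + 3 + 1 + 4 + 3 + 4
= 18 beats


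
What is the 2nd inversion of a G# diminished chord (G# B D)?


Reasoning:
Root position: G# B D
2nd inversion: move root and 3rd up an octave
Bass note: D
Notes (bottom to top) = D G# B


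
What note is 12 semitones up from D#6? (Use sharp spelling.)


Step by step:
D#6: chromatic position 3 in octave 6 → absolute = 6×12 + 3 = 75
Transpose up 12: 75 + 12 = 87
87 = 7×12 + 3 → D# in octave 7
Result = D#7


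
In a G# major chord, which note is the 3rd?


Solution.
Major triad = root + major 3rd (4 semitones) + perfect 5th (7 semitones)
A triad on G# stacks thirds, so the chord tones use letter names G-B-D
Root: G#
Major 3rd above G#: B#
Perfect 5th above G#: D#
The 3rd = B#


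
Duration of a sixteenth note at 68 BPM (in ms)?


Working:
One quarter-note beat = 60000 / BPM = 60000 / 68 ms
Sixteenth note = 1/4 × quarter note
Duration = 1/4 × 60000 / 68 = 15000 / 68
= 220.6 ms


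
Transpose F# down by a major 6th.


Reasoning:
major 6th: 6 letter names, 9 semitones
Letter: F - 5 → A
Pitch: F# - 9 semitones, spelled as an A → A
= A


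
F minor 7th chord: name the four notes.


Working:
Minor 7th chord = root + minor 3rd + perfect 5th + minor 7th
Seventh chords stack in thirds, so the letter names are F-A-C-E
Root: F
Minor 3rd above F: Ab
Perfect 5th above F: C
Minor 7th above F: Eb
Chord = F Ab C Eb


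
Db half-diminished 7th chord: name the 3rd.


Half-diminished 7th chord = root + minor 3rd + diminished 5th + minor 7th
Seventh chords stack in thirds, so the letter names are D-F-A-C
Root: Db
Minor 3rd above Db: Fb
Diminished 5th above Db: Abb
Minor 7th above Db: Cb
The 3rd = Fb


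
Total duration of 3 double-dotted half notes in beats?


Working:
Base half note = 2 beats
Dot 1 adds half the previous value: +1
Dot 2 adds half the previous value: +1/2
One double-dotted half = 2 + 1 + 1/2 = 7/2
3 of them = 3 × 7/2 = 21/2
= 21/2 beats


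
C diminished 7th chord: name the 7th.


Reasoning:
Diminished 7th chord = root + minor 3rd + diminished 5th + diminished 7th
Seventh chords stack in thirds, so the letter names are C-E-G-B
Root: C
Minor 3rd above C: Eb
Diminished 5th above C: Gb
Diminished 7th above C: Bbb
The 7th = Bbb


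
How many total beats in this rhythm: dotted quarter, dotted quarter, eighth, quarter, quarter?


Working:
Beat values:
  dotted quarter = 1.5 beats
  dotted quarter = 1.5 beats
  eighth = 0.5 beats
  quarter = 1 beat
  quarter = 1 beat
Sum = 1.5 + 1.5 + 0.5 + 1 + 1
= 5.5 beats


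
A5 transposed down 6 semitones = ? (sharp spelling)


Let's work it out.
A5: chromatic position 9 in octave 5 → absolute = 5×12 + 9 = 69
Transpose down 6: 69 - 6 = 63
63 = 5×12 + 3 → D# in octave 5
Result = D#5


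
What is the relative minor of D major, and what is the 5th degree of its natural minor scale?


Working:
The relative minor shares the major's key signature and starts on its 6th degree
6th degree = a major 6th above the tonic; a major 6th above D is B
→ relative minor of D major is B minor
B natural minor scale: B C# D E F# G A
= B minor; 5th degree = F#


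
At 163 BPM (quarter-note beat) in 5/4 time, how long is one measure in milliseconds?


Reasoning:
Quarter-note beat duration = 60000 / 163 ms
Beats per measure (5/4) = 5
One measure = 5 × 60000 / 163 = 300000 / 163 ms
= 1840.5 ms


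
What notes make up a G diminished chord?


Reasoning:
Diminished triad = root + minor 3rd (3 semitones) + diminished 5th (6 semitones)
A triad on G stacks thirds, so the chord tones use letter names G-B-D
Root: G
Minor 3rd above G: Bb
Diminished 5th above G: Db
Chord = G Bb Db


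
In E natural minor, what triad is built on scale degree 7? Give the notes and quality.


Reasoning:
E natural minor scale: E F# G A B C D
Diatonic triad on degree 7 stacks scale notes 7, 2, 4: D F# A
D→F# = 4 semitones; D→A = 7 semitones → major triad
= D F# A (major)


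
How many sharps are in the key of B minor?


Solution.
Sharp minor keys follow the circle of fifths: A(0), E(1), B(2), F#(3), C#(4), G#(5), D#(6), A#(7)
B minor has 2 sharps
Order of sharps: F# C# G# D# A# E# B# → first 2: F#, C#
= 2 sharps


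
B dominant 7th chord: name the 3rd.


Step by step:
Dominant 7th chord = root + major 3rd + perfect 5th + minor 7th
Seventh chords stack in thirds, so the letter names are B-D-F-A
Root: B
Major 3rd above B: D#
Perfect 5th above B: F#
Minor 7th above B: A
The 3rd = D#


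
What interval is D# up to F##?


Reasoning:
Letter names: D → F spans 3 letter names → a 3rd
Semitones: D# → F## = 4 half-steps
A 3rd of 4 semitones is a major 3rd
= major 3rd


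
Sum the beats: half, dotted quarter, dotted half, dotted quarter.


Working:
Beat values:
  half = 2 beats
  dotted quarter = 1.5 beats
  dotted half = 3 beats
  dotted quarter = 1.5 beats
Sum = 2 + 1.5 + 3 + 1.5
= 8 beats


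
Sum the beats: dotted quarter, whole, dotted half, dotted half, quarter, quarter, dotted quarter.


Step by step:
Beat values:
  dotted quarter = 1.5 beats
  whole = 4 beats
  dotted half = 3 beats
  dotted half = 3 beats
  quarter = 1 beat
  quarter = 1 beat
  dotted quarter = 1.5 beats
Sum = 1.5 + 4 + 3 + 3 + 1 + 1 + 1.5
= 15 beats


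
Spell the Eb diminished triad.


Let's work it out.
Diminished triad = root + minor 3rd (3 semitones) + diminished 5th (6 semitones)
A triad on Eb stacks thirds, so the chord tones use letter names E-G-B
Root: Eb
Minor 3rd above Eb: Gb
Diminished 5th above Eb: Bbb
Chord = Eb Gb Bbb


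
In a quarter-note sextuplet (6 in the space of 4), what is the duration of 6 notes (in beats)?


Working:
Sextuplet: 6 notes occupy the space of 4 quarter notes
Space = 4 × 1 = 4 beats
Each sextuplet note = 4 / 6 = 2/3 beats
6 notes = 6 × 2/3 = 4
= 4 beats


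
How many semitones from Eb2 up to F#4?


Let's work it out.
Absolute semitone position = octave×12 + chromatic position
Eb2: 2×12 + 3 = 27
F#4: 4×12 + 6 = 54
Difference = 54 - 27 = 27
= 27 semitones


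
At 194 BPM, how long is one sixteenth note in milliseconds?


Working:
One quarter-note beat = 60000 / BPM = 60000 / 194 ms
Sixteenth note = 1/4 × quarter note
Duration = 1/4 × 60000 / 194 = 15000 / 194
= 77.3 ms


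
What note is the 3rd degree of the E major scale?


Major scale pattern: W-W-H-W-W-W-H (2-2-1-2-2-2-1 semitones)
Starting from E:
  E + 2 semitones → F#
  F# + 2 semitones → G#
  G# + 1 semitone → A
  A + 2 semitones → B
  B + 2 semitones → C#
  C# + 2 semitones → D#
  D# + 1 semitone → E
Scale: E F# G# A B C# D#
Degree 3 = G#


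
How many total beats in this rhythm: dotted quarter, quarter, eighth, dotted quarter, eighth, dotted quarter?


Solution.
Beat values:
  dotted quarter = 1.5 beats
  quarter = 1 beat
  eighth = 0.5 beats
  dotted quarter = 1.5 beats
  eighth = 0.5 beats
  dotted quarter = 1.5 beats
Sum = 1.5 + 1 + 0.5 + 1.5 + 0.5 + 1.5
= 6.5 beats


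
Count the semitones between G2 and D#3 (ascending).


Reasoning:
Absolute semitone position = octave×12 + chromatic position
G2: 2×12 + 7 = 31
D#3: 3×12 + 3 = 39
Difference = 39 - 31 = 8
= 8 semitones


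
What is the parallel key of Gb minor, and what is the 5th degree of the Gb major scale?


Parallel keys share the same tonic but differ in mode
Gb minor → parallel is Gb major
Gb major scale: Gb Ab Bb Cb Db Eb F
= Gb major; 5th degree = Db


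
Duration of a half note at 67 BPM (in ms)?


Step by step:
One quarter-note beat = 60000 / BPM = 60000 / 67 ms
Half note = 2 × quarter note
Duration = 2 × 60000 / 67 = 120000 / 67
= 1791.0 ms


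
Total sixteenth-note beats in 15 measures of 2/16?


Step by step:
Time signature 2/16: the bottom number 16 means the sixteenth note gets one count
The top number 2 means 2 sixteenth-note beats per measure
Total = 2 × 15 measures
= 30 sixteenth-note beats


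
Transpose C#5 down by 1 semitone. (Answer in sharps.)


C#5: chromatic position 1 in octave 5 → absolute = 5×12 + 1 = 61
Transpose down 1: 61 - 1 = 60
60 = 5×12 + 0 → C in octave 5
Result = C5


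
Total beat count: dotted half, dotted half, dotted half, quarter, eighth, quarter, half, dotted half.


Beat values:
  dotted half = 3 beats
  dotted half = 3 beats
  dotted half = 3 beats
  quarter = 1 beat
  eighth = 0.5 beats
  quarter = 1 beat
  half = 2 beats
  dotted half = 3 beats
Sum = 3 + 3 + 3 + 1 + 0.5 + 1 + 2 + 3
= 16.5 beats


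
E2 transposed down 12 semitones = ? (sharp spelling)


Solution.
E2: chromatic position 4 in octave 2 → absolute = 2×12 + 4 = 28
Transpose down 12: 28 - 12 = 16
16 = 1×12 + 4 → E in octave 1
Result = E1


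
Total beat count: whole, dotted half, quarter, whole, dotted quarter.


Reasoning:
Beat values:
  whole = 4 beats
  dotted half = 3 beats
  quarter = 1 beat
  whole = 4 beats
  dotted quarter = 1.5 beats
Sum = 4 + 3 + 1 + 4 + 1.5
= 13.5 beats


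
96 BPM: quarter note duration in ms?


Let's work it out.
One quarter-note beat = 60000 / BPM = 60000 / 96 ms
Duration = 60000 / 96
= 625.0 ms


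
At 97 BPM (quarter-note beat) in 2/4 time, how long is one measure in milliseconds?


Reasoning:
Quarter-note beat duration = 60000 / 97 ms
Beats per measure (2/4) = 2
One measure = 2 × 60000 / 97 = 120000 / 97 ms
= 1237.1 ms


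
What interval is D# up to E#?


Working:
Letter names: D → E spans 2 letter names → a 2nd
Semitones: D# → E# = 2 half-steps
A 2nd of 2 semitones is a major 2nd
= major 2nd


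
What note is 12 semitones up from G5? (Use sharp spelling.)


Step by step:
G5: chromatic position 7 in octave 5 → absolute = 5×12 + 7 = 67
Transpose up 12: 67 + 12 = 79
79 = 6×12 + 7 → G in octave 6
Result = G6


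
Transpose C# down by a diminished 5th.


Step by step:
diminished 5th: 5 letter names, 6 semitones
Letter: C - 4 → F
Pitch: C# - 6 semitones, spelled as an F → F##
= F##


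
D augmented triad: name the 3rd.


Augmented triad = root + major 3rd (4 semitones) + augmented 5th (8 semitones)
A triad on D stacks thirds, so the chord tones use letter names D-F-A
Root: D
Major 3rd above D: F#
Augmented 5th above D: A#
The 3rd = F#


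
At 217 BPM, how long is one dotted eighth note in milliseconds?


Step by step:
One quarter-note beat = 60000 / BPM = 60000 / 217 ms
Dotted eighth note = 3/4 × quarter note
Duration = 3/4 × 60000 / 217 = 45000 / 217
= 207.4 ms


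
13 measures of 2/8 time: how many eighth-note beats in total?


Reasoning:
Time signature 2/8: the bottom number 8 means the eighth note gets one count
The top number 2 means 2 eighth-note beats per measure
Total = 2 × 13 measures
= 26 eighth-note beats


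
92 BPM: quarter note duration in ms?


Working:
One quarter-note beat = 60000 / BPM = 60000 / 92 ms
Duration = 60000 / 92
= 652.2 ms


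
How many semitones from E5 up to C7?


Step by step:
Absolute semitone position = octave×12 + chromatic position
E5: 5×12 + 4 = 64
C7: 7×12 + 0 = 84
Difference = 84 - 64 = 20
= 20 semitones
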